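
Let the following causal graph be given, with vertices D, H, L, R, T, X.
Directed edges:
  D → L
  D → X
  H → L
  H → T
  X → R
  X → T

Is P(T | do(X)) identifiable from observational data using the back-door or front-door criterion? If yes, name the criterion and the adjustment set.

desc(X)\{X}={R,T}; candidates ⊆ {D,H,L}.
∅: X⊥T given ∅ in G with X→· removed — back-door holds.
P(T|do(X)) = P(T|X) — no adjustment needed.

P(T|do(X)): backdoor, adjust for ∅.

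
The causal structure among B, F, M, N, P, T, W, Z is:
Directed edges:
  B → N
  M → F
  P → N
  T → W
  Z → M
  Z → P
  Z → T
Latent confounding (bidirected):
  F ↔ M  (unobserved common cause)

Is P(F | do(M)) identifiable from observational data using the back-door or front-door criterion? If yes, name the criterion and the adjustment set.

P(F|do(M)): not identifiable (no BD/FD set).

desc(M)\{M}={F}; candidates ⊆ {B,N,P,T,W,Z}.
M↔F: latent back-door arc(s) into M.
size 0: {}; under {} M still reaches {F,N,P,T,W,Z} ∋ F.
size 1: {B}, {N}, {P} …(+3); under {B} M still reaches {F,N,P,T,W,Z} ∋ F.
size 2: {B,N}, {B,P}, {B,T} …(+12); under {B,N} M still reaches {F,P,T,W,Z} ∋ F.
M↔F cannot be blocked by any observed set — no back-door set.
No mediator lies on a directed M→…→F path.
Neither criterion identifies P(F|do(M)) in this graph.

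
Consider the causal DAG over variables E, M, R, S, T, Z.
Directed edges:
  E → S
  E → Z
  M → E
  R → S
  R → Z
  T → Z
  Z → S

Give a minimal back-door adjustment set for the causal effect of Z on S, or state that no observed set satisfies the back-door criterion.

Z→S: minimal back-door set {E, R}.

desc(Z)\{Z}={S}; candidates ⊆ {E,M,R,T}.
size 0: {}; under {} Z still reaches {E,M,R,S,T} ∋ S.
size 1: {E}, {M}, {R} …(+1); under {E} Z still reaches {R,S,T} ∋ S.
{E,R}: Z⊥S given {E,R} in G with Z→· removed — back-door holds.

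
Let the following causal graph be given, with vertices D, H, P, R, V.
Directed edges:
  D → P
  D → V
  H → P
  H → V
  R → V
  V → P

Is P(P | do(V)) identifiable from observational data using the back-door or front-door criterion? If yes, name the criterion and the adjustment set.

P(P|do(V)): backdoor, adjust for {D, H}.

desc(V)\{V}={P}; candidates ⊆ {D,H,R}.
size 0: {}; under {} V still reaches {D,H,P,R} ∋ P.
size 1: {D}, {H}, {R}; under {D} V still reaches {H,P,R} ∋ P.
{D,H}: V⊥P given {D,H} in G with V→· removed — back-door holds.
P(P|do(V)) = Σ_{D,H} P(P|V,D,H)·P(D,H).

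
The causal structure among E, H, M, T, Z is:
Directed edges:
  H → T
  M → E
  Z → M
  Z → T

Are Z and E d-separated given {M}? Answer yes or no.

Yes — Z ⊥ E | {M}.

Bayes-Ball from Z | {M} reaches {T}.
E ∉ reach(Z|{M}) ⇒ Z ⊥ E | {M}.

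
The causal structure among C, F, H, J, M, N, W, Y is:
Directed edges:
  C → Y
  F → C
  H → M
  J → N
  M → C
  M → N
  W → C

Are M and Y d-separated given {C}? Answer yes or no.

Yes — M ⊥ Y | {C}.

Bayes-Ball from M | {C} reaches {F,H,N,W}.
Y ∉ reach(M|{C}) ⇒ M ⊥ Y | {C}.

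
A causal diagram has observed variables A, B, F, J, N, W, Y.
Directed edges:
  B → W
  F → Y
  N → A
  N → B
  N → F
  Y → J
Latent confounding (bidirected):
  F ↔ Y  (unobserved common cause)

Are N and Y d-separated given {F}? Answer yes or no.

No — N and Y are d-connected given {F}.

Bayes-Ball from N | {F} reaches {A,B,J,W,Y}.
Y ∈ reach(N|{F}) ⇒ N ⊥̸ Y | {F}.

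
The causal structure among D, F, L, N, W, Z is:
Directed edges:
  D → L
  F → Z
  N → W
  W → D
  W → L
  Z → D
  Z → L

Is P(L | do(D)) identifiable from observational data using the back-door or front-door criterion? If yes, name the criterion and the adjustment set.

desc(D)\{D}={L}; candidates ⊆ {F,N,W,Z}.
size 0: {}; under {} D still reaches {F,L,N,W,Z} ∋ L.
size 1: {F}, {N}, {W} …(+1); under {F} D still reaches {L,N,W,Z} ∋ L.
{W,Z}: D⊥L given {W,Z} in G with D→· removed — back-door holds.
P(L|do(D)) = Σ_{W,Z} P(L|D,W,Z)·P(W,Z).

P(L|do(D)): backdoor, adjust for {W, Z}.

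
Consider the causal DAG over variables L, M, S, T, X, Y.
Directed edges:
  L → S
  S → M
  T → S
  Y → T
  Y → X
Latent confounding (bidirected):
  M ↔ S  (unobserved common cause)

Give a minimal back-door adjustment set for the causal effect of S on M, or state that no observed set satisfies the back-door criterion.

S→M: no observed back-door set.

desc(S)\{S}={M}; candidates ⊆ {L,T,X,Y}.
S↔M: latent back-door arc(s) into S.
size 0: {}; under {} S still reaches {L,M,T,X,Y} ∋ M.
size 1: {L}, {T}, {X} …(+1); under {L} S still reaches {M,T,X,Y} ∋ M.
size 2: {L,T}, {L,X}, {L,Y} …(+3); under {L,T} S still reaches {M} ∋ M.
S↔M cannot be blocked by any observed set — no back-door set.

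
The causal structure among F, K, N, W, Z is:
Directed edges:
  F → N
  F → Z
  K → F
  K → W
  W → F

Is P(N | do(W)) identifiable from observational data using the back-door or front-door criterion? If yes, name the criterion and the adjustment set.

desc(W)\{W}={F,N,Z}; candidates ⊆ {K}.
size 0: {}; under {} W still reaches {F,K,N,Z} ∋ N.
{K}: W⊥N given {K} in G with W→· removed — back-door holds.
P(N|do(W)) = Σ_{K} P(N|W,K)·P(K).

P(N|do(W)): backdoor, adjust for {K}.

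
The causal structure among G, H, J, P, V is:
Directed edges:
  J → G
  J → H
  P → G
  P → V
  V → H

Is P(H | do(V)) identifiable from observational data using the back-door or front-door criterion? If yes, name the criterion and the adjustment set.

desc(V)\{V}={H}; candidates ⊆ {G,J,P}.
∅: V⊥H given ∅ in G with V→· removed — back-door holds.
P(H|do(V)) = P(H|V) — no adjustment needed.

P(H|do(V)): backdoor, adjust for ∅.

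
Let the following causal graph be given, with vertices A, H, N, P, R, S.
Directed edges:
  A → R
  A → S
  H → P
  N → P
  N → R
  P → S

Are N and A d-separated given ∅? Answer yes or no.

Bayes-Ball from N | ∅ reaches {P,R,S}.
A ∉ reach(N|∅) ⇒ N ⊥ A | ∅.

Yes — N ⊥ A | ∅.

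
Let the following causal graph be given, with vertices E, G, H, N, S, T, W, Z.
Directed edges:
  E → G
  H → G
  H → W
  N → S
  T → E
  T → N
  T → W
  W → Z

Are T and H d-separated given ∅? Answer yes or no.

Yes — T ⊥ H | ∅.

Bayes-Ball from T | ∅ reaches {E,G,N,S,W,Z}.
H ∉ reach(T|∅) ⇒ T ⊥ H | ∅.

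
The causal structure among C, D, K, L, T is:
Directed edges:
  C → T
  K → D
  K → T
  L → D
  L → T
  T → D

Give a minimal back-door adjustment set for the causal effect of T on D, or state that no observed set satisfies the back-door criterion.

T→D: minimal back-door set {K, L}.

desc(T)\{T}={D}; candidates ⊆ {C,K,L}.
size 0: {}; under {} T still reaches {C,D,K,L} ∋ D.
size 1: {C}, {K}, {L}; under {C} T still reaches {D,K,L} ∋ D.
{K,L}: T⊥D given {K,L} in G with T→· removed — back-door holds.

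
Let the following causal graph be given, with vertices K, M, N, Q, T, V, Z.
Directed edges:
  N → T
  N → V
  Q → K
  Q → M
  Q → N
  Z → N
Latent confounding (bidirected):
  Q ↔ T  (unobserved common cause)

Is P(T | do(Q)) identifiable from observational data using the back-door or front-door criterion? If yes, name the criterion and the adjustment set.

desc(Q)\{Q}={K,M,N,T,V}; candidates ⊆ {Z}.
Q↔T: latent back-door arc(s) into Q.
size 0: {}; under {} Q still reaches {T} ∋ T.
size 1: {Z}; under {Z} Q still reaches {T} ∋ T.
Q↔T cannot be blocked by any observed set — no back-door set.
{N}: (i) intercepts every directed Q→T path; (ii) no back-door Q→{N}; (iii) {Q} blocks every back-door {N}→T. Front-door holds.
P(T|do(Q)) = Σ_{N} P(N|Q) Σ_{Q'} P(T|N,Q')P(Q').

P(T|do(Q)): frontdoor, adjust for {N}.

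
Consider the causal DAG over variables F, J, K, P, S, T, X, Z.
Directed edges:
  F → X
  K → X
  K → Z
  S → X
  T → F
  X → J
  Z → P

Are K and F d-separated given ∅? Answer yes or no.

Bayes-Ball from K | ∅ reaches {J,P,X,Z}.
F ∉ reach(K|∅) ⇒ K ⊥ F | ∅.

Yes — K ⊥ F | ∅.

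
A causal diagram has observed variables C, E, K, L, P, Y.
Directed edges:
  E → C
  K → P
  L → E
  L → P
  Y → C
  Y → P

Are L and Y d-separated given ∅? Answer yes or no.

Yes — L ⊥ Y | ∅.

Bayes-Ball from L | ∅ reaches {C,E,P}.
Y ∉ reach(L|∅) ⇒ L ⊥ Y | ∅.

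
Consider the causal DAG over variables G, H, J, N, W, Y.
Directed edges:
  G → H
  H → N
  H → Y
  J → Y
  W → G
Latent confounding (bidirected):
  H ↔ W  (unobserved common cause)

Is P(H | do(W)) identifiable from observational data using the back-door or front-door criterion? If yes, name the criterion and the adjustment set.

P(H|do(W)): frontdoor, adjust for {G}.

desc(W)\{W}={G,H,N,Y}; candidates ⊆ {J}.
W↔H: latent back-door arc(s) into W.
size 0: {}; under {} W still reaches {H,N,Y} ∋ H.
size 1: {J}; under {J} W still reaches {H,N,Y} ∋ H.
W↔H cannot be blocked by any observed set — no back-door set.
{G}: (i) intercepts every directed W→H path; (ii) no back-door W→{G}; (iii) {W} blocks every back-door {G}→H. Front-door holds.
P(H|do(W)) = Σ_{G} P(G|W) Σ_{W'} P(H|G,W')P(W').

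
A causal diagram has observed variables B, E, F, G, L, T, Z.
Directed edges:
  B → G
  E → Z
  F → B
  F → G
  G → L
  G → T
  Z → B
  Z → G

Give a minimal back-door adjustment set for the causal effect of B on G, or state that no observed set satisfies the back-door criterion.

desc(B)\{B}={G,L,T}; candidates ⊆ {E,F,Z}.
size 0: {}; under {} B still reaches {E,F,G,L,T,Z} ∋ G.
size 1: {E}, {F}, {Z}; under {E} B still reaches {F,G,L,T,Z} ∋ G.
{F,Z}: B⊥G given {F,Z} in G with B→· removed — back-door holds.

B→G: minimal back-door set {F, Z}.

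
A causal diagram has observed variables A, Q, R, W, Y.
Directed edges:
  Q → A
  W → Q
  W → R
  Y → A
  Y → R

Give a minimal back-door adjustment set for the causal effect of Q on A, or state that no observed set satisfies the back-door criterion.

desc(Q)\{Q}={A}; candidates ⊆ {R,W,Y}.
∅: Q⊥A given ∅ in G with Q→· removed — back-door holds.

Q→A: minimal back-door set ∅.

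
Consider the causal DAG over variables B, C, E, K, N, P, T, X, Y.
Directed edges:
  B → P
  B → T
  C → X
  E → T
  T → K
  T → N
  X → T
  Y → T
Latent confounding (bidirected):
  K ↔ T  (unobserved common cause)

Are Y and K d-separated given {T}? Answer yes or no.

Bayes-Ball from Y | {T} reaches {B,C,E,K,P,X}.
K ∈ reach(Y|{T}) ⇒ Y ⊥̸ K | {T}.

No — Y and K are d-connected given {T}.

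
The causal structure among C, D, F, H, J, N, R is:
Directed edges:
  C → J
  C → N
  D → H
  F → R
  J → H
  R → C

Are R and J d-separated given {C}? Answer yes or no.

Yes — R ⊥ J | {C}.

Bayes-Ball from R | {C} reaches {F}.
J ∉ reach(R|{C}) ⇒ R ⊥ J | {C}.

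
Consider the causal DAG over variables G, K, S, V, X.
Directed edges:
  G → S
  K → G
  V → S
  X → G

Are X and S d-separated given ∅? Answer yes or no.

Bayes-Ball from X | ∅ reaches {G,S}.
S ∈ reach(X|∅) ⇒ X ⊥̸ S | ∅.

No — X and S are d-connected given ∅.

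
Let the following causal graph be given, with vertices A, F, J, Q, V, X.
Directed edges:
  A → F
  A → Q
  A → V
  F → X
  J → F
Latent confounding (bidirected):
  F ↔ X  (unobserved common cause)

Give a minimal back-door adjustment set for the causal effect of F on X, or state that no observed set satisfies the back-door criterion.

F→X: no observed back-door set.

desc(F)\{F}={X}; candidates ⊆ {A,J,Q,V}.
F↔X: latent back-door arc(s) into F.
size 0: {}; under {} F still reaches {A,J,Q,V,X} ∋ X.
size 1: {A}, {J}, {Q} …(+1); under {A} F still reaches {J,X} ∋ X.
size 2: {A,J}, {A,Q}, {A,V} …(+3); under {A,J} F still reaches {X} ∋ X.
F↔X cannot be blocked by any observed set — no back-door set.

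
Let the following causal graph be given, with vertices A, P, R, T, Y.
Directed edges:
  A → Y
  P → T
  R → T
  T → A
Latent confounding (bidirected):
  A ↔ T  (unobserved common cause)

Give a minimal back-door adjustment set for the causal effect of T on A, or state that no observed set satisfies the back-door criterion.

T→A: no observed back-door set.

desc(T)\{T}={A,Y}; candidates ⊆ {P,R}.
T↔A: latent back-door arc(s) into T.
size 0: {}; under {} T still reaches {A,P,R,Y} ∋ A.
size 1: {P}, {R}; under {P} T still reaches {A,R,Y} ∋ A.
size 2: {P,R}; under {P,R} T still reaches {A,Y} ∋ A.
T↔A cannot be blocked by any observed set — no back-door set.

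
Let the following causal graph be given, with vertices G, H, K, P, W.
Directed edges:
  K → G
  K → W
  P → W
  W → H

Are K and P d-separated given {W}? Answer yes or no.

Bayes-Ball from K | {W} reaches {G,P}.
P ∈ reach(K|{W}) ⇒ K ⊥̸ P | {W}.

No — K and P are d-connected given {W}.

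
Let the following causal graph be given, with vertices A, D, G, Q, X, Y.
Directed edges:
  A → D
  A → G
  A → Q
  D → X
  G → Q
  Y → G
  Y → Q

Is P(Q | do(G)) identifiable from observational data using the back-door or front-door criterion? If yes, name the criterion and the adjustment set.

P(Q|do(G)): backdoor, adjust for {A, Y}.

desc(G)\{G}={Q}; candidates ⊆ {A,D,X,Y}.
size 0: {}; under {} G still reaches {A,D,Q,X,Y} ∋ Q.
size 1: {A}, {D}, {X} …(+1); under {A} G still reaches {Q,Y} ∋ Q.
{A,Y}: G⊥Q given {A,Y} in G with G→· removed — back-door holds.
P(Q|do(G)) = Σ_{A,Y} P(Q|G,A,Y)·P(A,Y).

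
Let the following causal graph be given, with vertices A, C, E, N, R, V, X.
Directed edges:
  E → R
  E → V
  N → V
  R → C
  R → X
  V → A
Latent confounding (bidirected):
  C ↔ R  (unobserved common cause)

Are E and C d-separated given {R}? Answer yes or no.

No — E and C are d-connected given {R}.

Bayes-Ball from E | {R} reaches {A,C,V}.
C ∈ reach(E|{R}) ⇒ E ⊥̸ C | {R}.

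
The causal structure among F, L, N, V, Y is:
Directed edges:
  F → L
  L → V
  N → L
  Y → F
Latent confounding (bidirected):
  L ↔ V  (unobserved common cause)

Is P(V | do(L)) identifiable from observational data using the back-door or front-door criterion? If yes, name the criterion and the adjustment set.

desc(L)\{L}={V}; candidates ⊆ {F,N,Y}.
L↔V: latent back-door arc(s) into L.
size 0: {}; under {} L still reaches {F,N,V,Y} ∋ V.
size 1: {F}, {N}, {Y}; under {F} L still reaches {N,V} ∋ V.
size 2: {F,N}, {F,Y}, {N,Y}; under {F,N} L still reaches {V} ∋ V.
L↔V cannot be blocked by any observed set — no back-door set.
No mediator lies on a directed L→…→V path.
Neither criterion identifies P(V|do(L)) in this graph.

P(V|do(L)): not identifiable (no BD/FD set).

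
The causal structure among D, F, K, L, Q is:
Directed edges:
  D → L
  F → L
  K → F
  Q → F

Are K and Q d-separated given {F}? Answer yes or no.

No — K and Q are d-connected given {F}.

Bayes-Ball from K | {F} reaches {Q}.
Q ∈ reach(K|{F}) ⇒ K ⊥̸ Q | {F}.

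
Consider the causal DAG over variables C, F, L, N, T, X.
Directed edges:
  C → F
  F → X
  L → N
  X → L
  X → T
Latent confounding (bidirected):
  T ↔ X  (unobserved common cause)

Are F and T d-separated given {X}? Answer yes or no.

No — F and T are d-connected given {X}.

Bayes-Ball from F | {X} reaches {C,T}.
T ∈ reach(F|{X}) ⇒ F ⊥̸ T | {X}.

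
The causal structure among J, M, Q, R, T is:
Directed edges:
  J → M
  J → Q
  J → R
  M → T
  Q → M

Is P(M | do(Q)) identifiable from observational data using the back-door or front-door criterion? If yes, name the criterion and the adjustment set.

desc(Q)\{Q}={M,T}; candidates ⊆ {J,R}.
size 0: {}; under {} Q still reaches {J,M,R,T} ∋ M.
{J}: Q⊥M given {J} in G with Q→· removed — back-door holds.
P(M|do(Q)) = Σ_{J} P(M|Q,J)·P(J).

P(M|do(Q)): backdoor, adjust for {J}.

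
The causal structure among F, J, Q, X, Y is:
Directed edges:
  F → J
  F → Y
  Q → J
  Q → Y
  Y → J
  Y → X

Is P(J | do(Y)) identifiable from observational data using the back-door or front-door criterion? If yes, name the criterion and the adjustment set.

P(J|do(Y)): backdoor, adjust for {F, Q}.

desc(Y)\{Y}={J,X}; candidates ⊆ {F,Q}.
size 0: {}; under {} Y still reaches {F,J,Q} ∋ J.
size 1: {F}, {Q}; under {F} Y still reaches {J,Q} ∋ J.
{F,Q}: Y⊥J given {F,Q} in G with Y→· removed — back-door holds.
P(J|do(Y)) = Σ_{F,Q} P(J|Y,F,Q)·P(F,Q).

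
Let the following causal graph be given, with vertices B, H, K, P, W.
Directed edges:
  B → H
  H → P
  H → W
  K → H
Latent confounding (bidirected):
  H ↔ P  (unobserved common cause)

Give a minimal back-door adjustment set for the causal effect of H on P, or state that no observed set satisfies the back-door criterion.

H→P: no observed back-door set.

desc(H)\{H}={P,W}; candidates ⊆ {B,K}.
H↔P: latent back-door arc(s) into H.
size 0: {}; under {} H still reaches {B,K,P} ∋ P.
size 1: {B}, {K}; under {B} H still reaches {K,P} ∋ P.
size 2: {B,K}; under {B,K} H still reaches {P} ∋ P.
H↔P cannot be blocked by any observed set — no back-door set.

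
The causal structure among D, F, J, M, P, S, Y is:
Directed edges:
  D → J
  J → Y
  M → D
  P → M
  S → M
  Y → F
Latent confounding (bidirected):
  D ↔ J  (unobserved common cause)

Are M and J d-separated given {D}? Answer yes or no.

No — M and J are d-connected given {D}.

Bayes-Ball from M | {D} reaches {F,J,P,S,Y}.
J ∈ reach(M|{D}) ⇒ M ⊥̸ J | {D}.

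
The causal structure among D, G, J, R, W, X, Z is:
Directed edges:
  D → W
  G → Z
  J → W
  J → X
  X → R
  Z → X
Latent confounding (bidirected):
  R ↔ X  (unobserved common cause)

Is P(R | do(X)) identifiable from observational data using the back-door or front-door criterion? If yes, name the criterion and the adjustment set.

P(R|do(X)): not identifiable (no BD/FD set).

desc(X)\{X}={R}; candidates ⊆ {D,G,J,W,Z}.
X↔R: latent back-door arc(s) into X.
size 0: {}; under {} X still reaches {G,J,R,W,Z} ∋ R.
size 1: {D}, {G}, {J} …(+2); under {D} X still reaches {G,J,R,W,Z} ∋ R.
size 2: {D,G}, {D,J}, {D,W} …(+7); under {D,G} X still reaches {J,R,W,Z} ∋ R.
X↔R cannot be blocked by any observed set — no back-door set.
No mediator lies on a directed X→…→R path.
Neither criterion identifies P(R|do(X)) in this graph.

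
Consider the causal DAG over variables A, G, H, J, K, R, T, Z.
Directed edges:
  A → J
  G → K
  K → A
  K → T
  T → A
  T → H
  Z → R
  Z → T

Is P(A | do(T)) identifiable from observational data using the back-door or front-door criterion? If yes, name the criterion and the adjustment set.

P(A|do(T)): backdoor, adjust for {K}.

desc(T)\{T}={A,H,J}; candidates ⊆ {G,K,R,Z}.
size 0: {}; under {} T still reaches {A,G,J,K,R,Z} ∋ A.
{K}: T⊥A given {K} in G with T→· removed — back-door holds.
P(A|do(T)) = Σ_{K} P(A|T,K)·P(K).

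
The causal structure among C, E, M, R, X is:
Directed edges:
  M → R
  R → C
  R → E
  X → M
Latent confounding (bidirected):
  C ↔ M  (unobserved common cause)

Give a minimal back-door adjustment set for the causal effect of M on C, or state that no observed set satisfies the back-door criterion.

M→C: no observed back-door set.

desc(M)\{M}={C,E,R}; candidates ⊆ {X}.
M↔C: latent back-door arc(s) into M.
size 0: {}; under {} M still reaches {C,X} ∋ C.
size 1: {X}; under {X} M still reaches {C} ∋ C.
M↔C cannot be blocked by any observed set — no back-door set.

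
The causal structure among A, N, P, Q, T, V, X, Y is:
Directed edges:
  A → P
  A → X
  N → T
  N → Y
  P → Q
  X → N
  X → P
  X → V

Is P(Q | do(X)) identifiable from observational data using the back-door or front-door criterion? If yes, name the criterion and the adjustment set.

P(Q|do(X)): backdoor, adjust for {A}.

desc(X)\{X}={N,P,Q,T,V,Y}; candidates ⊆ {A}.
size 0: {}; under {} X still reaches {A,P,Q} ∋ Q.
{A}: X⊥Q given {A} in G with X→· removed — back-door holds.
P(Q|do(X)) = Σ_{A} P(Q|X,A)·P(A).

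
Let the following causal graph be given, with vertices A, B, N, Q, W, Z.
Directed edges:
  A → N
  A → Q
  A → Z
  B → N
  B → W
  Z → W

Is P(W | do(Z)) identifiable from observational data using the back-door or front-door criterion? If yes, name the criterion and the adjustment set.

P(W|do(Z)): backdoor, adjust for ∅.

desc(Z)\{Z}={W}; candidates ⊆ {A,B,N,Q}.
∅: Z⊥W given ∅ in G with Z→· removed — back-door holds.
P(W|do(Z)) = P(W|Z) — no adjustment needed.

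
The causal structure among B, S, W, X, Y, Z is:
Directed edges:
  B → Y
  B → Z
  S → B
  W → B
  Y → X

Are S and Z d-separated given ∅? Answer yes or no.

No — S and Z are d-connected given ∅.

Bayes-Ball from S | ∅ reaches {B,X,Y,Z}.
Z ∈ reach(S|∅) ⇒ S ⊥̸ Z | ∅.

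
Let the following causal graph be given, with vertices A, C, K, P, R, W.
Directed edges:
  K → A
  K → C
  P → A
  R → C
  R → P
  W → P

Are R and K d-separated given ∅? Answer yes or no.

Yes — R ⊥ K | ∅.

Bayes-Ball from R | ∅ reaches {A,C,P}.
K ∉ reach(R|∅) ⇒ R ⊥ K | ∅.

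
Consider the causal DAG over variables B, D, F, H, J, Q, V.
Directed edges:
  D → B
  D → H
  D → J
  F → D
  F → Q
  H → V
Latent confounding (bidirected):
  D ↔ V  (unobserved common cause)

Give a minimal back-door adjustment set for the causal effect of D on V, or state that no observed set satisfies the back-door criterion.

D→V: no observed back-door set.

desc(D)\{D}={B,H,J,V}; candidates ⊆ {F,Q}.
D↔V: latent back-door arc(s) into D.
size 0: {}; under {} D still reaches {F,Q,V} ∋ V.
size 1: {F}, {Q}; under {F} D still reaches {V} ∋ V.
size 2: {F,Q}; under {F,Q} D still reaches {V} ∋ V.
D↔V cannot be blocked by any observed set — no back-door set.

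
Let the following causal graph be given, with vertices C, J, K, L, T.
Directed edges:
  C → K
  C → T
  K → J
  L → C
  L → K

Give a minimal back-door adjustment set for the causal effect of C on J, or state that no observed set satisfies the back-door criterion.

C→J: minimal back-door set {L}.

desc(C)\{C}={J,K,T}; candidates ⊆ {L}.
size 0: {}; under {} C still reaches {J,K,L} ∋ J.
{L}: C⊥J given {L} in G with C→· removed — back-door holds.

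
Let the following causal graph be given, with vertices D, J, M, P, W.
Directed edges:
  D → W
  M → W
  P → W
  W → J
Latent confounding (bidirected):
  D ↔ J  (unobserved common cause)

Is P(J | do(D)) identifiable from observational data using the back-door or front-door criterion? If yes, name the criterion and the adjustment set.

desc(D)\{D}={J,W}; candidates ⊆ {M,P}.
D↔J: latent back-door arc(s) into D.
size 0: {}; under {} D still reaches {J} ∋ J.
size 1: {M}, {P}; under {M} D still reaches {J} ∋ J.
size 2: {M,P}; under {M,P} D still reaches {J} ∋ J.
D↔J cannot be blocked by any observed set — no back-door set.
{W}: (i) intercepts every directed D→J path; (ii) no back-door D→{W}; (iii) {D} blocks every back-door {W}→J. Front-door holds.
P(J|do(D)) = Σ_{W} P(W|D) Σ_{D'} P(J|W,D')P(D').

P(J|do(D)): frontdoor, adjust for {W}.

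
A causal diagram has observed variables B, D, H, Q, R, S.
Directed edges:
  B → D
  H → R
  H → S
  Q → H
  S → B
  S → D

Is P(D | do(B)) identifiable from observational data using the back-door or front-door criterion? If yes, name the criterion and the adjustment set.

desc(B)\{B}={D}; candidates ⊆ {H,Q,R,S}.
size 0: {}; under {} B still reaches {D,H,Q,R,S} ∋ D.
{S}: B⊥D given {S} in G with B→· removed — back-door holds.
P(D|do(B)) = Σ_{S} P(D|B,S)·P(S).

P(D|do(B)): backdoor, adjust for {S}.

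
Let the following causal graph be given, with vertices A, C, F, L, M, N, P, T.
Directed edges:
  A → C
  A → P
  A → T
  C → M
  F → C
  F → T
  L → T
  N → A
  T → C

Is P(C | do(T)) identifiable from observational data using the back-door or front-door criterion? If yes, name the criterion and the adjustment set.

desc(T)\{T}={C,M}; candidates ⊆ {A,F,L,N,P}.
size 0: {}; under {} T still reaches {A,C,F,L,M,N,P} ∋ C.
size 1: {A}, {F}, {L} …(+2); under {A} T still reaches {C,F,L,M} ∋ C.
{A,F}: T⊥C given {A,F} in G with T→· removed — back-door holds.
P(C|do(T)) = Σ_{A,F} P(C|T,A,F)·P(A,F).

P(C|do(T)): backdoor, adjust for {A, F}.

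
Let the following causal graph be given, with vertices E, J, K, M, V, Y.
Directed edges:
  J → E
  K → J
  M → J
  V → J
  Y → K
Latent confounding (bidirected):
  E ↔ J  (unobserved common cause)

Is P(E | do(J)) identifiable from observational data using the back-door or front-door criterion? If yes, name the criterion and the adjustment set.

desc(J)\{J}={E}; candidates ⊆ {K,M,V,Y}.
J↔E: latent back-door arc(s) into J.
size 0: {}; under {} J still reaches {E,K,M,V,Y} ∋ E.
size 1: {K}, {M}, {V} …(+1); under {K} J still reaches {E,M,V} ∋ E.
size 2: {K,M}, {K,V}, {K,Y} …(+3); under {K,M} J still reaches {E,V} ∋ E.
J↔E cannot be blocked by any observed set — no back-door set.
No mediator lies on a directed J→…→E path.
Neither criterion identifies P(E|do(J)) in this graph.

P(E|do(J)): not identifiable (no BD/FD set).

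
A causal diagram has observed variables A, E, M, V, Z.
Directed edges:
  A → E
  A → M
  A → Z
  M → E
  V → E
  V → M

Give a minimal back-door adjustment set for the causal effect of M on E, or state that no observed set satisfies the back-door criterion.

desc(M)\{M}={E}; candidates ⊆ {A,V,Z}.
size 0: {}; under {} M still reaches {A,E,V,Z} ∋ E.
size 1: {A}, {V}, {Z}; under {A} M still reaches {E,V} ∋ E.
{A,V}: M⊥E given {A,V} in G with M→· removed — back-door holds.

M→E: minimal back-door set {A, V}.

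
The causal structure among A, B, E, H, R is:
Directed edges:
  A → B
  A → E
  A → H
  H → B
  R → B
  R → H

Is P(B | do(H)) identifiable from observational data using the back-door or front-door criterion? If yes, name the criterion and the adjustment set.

desc(H)\{H}={B}; candidates ⊆ {A,E,R}.
size 0: {}; under {} H still reaches {A,B,E,R} ∋ B.
size 1: {A}, {E}, {R}; under {A} H still reaches {B,R} ∋ B.
{A,R}: H⊥B given {A,R} in G with H→· removed — back-door holds.
P(B|do(H)) = Σ_{A,R} P(B|H,A,R)·P(A,R).

P(B|do(H)): backdoor, adjust for {A, R}.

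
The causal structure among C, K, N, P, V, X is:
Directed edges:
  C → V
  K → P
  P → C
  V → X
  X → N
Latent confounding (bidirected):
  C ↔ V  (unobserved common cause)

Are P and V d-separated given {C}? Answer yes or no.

No — P and V are d-connected given {C}.

Bayes-Ball from P | {C} reaches {K,N,V,X}.
V ∈ reach(P|{C}) ⇒ P ⊥̸ V | {C}.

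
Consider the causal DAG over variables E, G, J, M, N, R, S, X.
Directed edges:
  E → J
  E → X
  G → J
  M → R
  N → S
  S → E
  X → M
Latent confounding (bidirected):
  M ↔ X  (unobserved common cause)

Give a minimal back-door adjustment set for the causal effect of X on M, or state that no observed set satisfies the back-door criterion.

X→M: no observed back-door set.

desc(X)\{X}={M,R}; candidates ⊆ {E,G,J,N,S}.
X↔M: latent back-door arc(s) into X.
size 0: {}; under {} X still reaches {E,J,M,N,R,S} ∋ M.
size 1: {E}, {G}, {J} …(+2); under {E} X still reaches {M,R} ∋ M.
size 2: {E,G}, {E,J}, {E,N} …(+7); under {E,G} X still reaches {M,R} ∋ M.
X↔M cannot be blocked by any observed set — no back-door set.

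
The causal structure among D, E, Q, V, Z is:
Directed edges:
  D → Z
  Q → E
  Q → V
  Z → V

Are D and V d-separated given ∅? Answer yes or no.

Bayes-Ball from D | ∅ reaches {V,Z}.
V ∈ reach(D|∅) ⇒ D ⊥̸ V | ∅.

No — D and V are d-connected given ∅.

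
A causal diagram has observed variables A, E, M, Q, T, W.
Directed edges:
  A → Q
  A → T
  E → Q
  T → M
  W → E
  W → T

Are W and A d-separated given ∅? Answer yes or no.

Bayes-Ball from W | ∅ reaches {E,M,Q,T}.
A ∉ reach(W|∅) ⇒ W ⊥ A | ∅.

Yes — W ⊥ A | ∅.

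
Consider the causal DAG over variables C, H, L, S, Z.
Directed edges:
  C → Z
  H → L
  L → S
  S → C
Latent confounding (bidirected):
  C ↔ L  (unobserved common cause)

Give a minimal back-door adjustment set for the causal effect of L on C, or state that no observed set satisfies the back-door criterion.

desc(L)\{L}={C,S,Z}; candidates ⊆ {H}.
L↔C: latent back-door arc(s) into L.
size 0: {}; under {} L still reaches {C,H,Z} ∋ C.
size 1: {H}; under {H} L still reaches {C,Z} ∋ C.
L↔C cannot be blocked by any observed set — no back-door set.

L→C: no observed back-door set.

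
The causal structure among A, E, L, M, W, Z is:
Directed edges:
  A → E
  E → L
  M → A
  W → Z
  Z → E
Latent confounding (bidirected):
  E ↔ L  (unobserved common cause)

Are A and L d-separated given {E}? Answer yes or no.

No — A and L are d-connected given {E}.

Bayes-Ball from A | {E} reaches {L,M,W,Z}.
L ∈ reach(A|{E}) ⇒ A ⊥̸ L | {E}.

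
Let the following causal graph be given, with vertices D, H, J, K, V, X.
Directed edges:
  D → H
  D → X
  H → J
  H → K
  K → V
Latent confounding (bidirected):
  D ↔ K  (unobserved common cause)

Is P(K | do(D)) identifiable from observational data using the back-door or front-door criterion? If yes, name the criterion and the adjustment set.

P(K|do(D)): frontdoor, adjust for {H}.

desc(D)\{D}={H,J,K,V,X}; candidates ⊆ {—}.
D↔K: latent back-door arc(s) into D.
size 0: {}; under {} D still reaches {K,V} ∋ K.
D↔K cannot be blocked by any observed set — no back-door set.
{H}: (i) intercepts every directed D→K path; (ii) no back-door D→{H}; (iii) {D} blocks every back-door {H}→K. Front-door holds.
P(K|do(D)) = Σ_{H} P(H|D) Σ_{D'} P(K|H,D')P(D').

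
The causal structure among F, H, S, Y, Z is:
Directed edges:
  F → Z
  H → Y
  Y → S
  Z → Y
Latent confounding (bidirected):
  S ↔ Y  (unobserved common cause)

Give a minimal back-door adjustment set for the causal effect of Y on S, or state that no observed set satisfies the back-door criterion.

Y→S: no observed back-door set.

desc(Y)\{Y}={S}; candidates ⊆ {F,H,Z}.
Y↔S: latent back-door arc(s) into Y.
size 0: {}; under {} Y still reaches {F,H,S,Z} ∋ S.
size 1: {F}, {H}, {Z}; under {F} Y still reaches {H,S,Z} ∋ S.
size 2: {F,H}, {F,Z}, {H,Z}; under {F,H} Y still reaches {S,Z} ∋ S.
Y↔S cannot be blocked by any observed set — no back-door set.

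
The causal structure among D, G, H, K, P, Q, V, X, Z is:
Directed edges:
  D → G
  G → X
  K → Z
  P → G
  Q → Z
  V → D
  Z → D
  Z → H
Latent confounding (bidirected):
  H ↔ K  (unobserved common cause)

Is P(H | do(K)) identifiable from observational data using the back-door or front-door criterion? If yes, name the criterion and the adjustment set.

desc(K)\{K}={D,G,H,X,Z}; candidates ⊆ {P,Q,V}.
K↔H: latent back-door arc(s) into K.
size 0: {}; under {} K still reaches {H} ∋ H.
size 1: {P}, {Q}, {V}; under {P} K still reaches {H} ∋ H.
size 2: {P,Q}, {P,V}, {Q,V}; under {P,Q} K still reaches {H} ∋ H.
K↔H cannot be blocked by any observed set — no back-door set.
{Z}: (i) intercepts every directed K→H path; (ii) no back-door K→{Z}; (iii) {K} blocks every back-door {Z}→H. Front-door holds.
P(H|do(K)) = Σ_{Z} P(Z|K) Σ_{K'} P(H|Z,K')P(K').

P(H|do(K)): frontdoor, adjust for {Z}.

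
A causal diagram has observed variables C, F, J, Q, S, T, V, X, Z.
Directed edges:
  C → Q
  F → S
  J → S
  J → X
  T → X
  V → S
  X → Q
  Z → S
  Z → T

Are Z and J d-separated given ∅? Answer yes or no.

Bayes-Ball from Z | ∅ reaches {Q,S,T,X}.
J ∉ reach(Z|∅) ⇒ Z ⊥ J | ∅.

Yes — Z ⊥ J | ∅.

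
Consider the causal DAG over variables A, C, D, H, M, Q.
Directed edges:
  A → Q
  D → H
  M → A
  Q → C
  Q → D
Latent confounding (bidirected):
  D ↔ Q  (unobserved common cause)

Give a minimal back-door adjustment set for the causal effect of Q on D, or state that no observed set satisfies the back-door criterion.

desc(Q)\{Q}={C,D,H}; candidates ⊆ {A,M}.
Q↔D: latent back-door arc(s) into Q.
size 0: {}; under {} Q still reaches {A,D,H,M} ∋ D.
size 1: {A}, {M}; under {A} Q still reaches {D,H} ∋ D.
size 2: {A,M}; under {A,M} Q still reaches {D,H} ∋ D.
Q↔D cannot be blocked by any observed set — no back-door set.

Q→D: no observed back-door set.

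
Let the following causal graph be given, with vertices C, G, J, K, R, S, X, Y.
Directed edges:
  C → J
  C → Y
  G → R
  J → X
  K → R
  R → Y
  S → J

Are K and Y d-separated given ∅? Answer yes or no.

No — K and Y are d-connected given ∅.

Bayes-Ball from K | ∅ reaches {R,Y}.
Y ∈ reach(K|∅) ⇒ K ⊥̸ Y | ∅.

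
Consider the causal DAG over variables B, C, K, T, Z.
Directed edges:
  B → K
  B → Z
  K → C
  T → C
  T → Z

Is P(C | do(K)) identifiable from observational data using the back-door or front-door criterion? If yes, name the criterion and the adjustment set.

desc(K)\{K}={C}; candidates ⊆ {B,T,Z}.
∅: K⊥C given ∅ in G with K→· removed — back-door holds.
P(C|do(K)) = P(C|K) — no adjustment needed.

P(C|do(K)): backdoor, adjust for ∅.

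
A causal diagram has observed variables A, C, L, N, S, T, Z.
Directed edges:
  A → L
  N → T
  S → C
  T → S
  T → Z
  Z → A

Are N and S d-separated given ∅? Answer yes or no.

Bayes-Ball from N | ∅ reaches {A,C,L,S,T,Z}.
S ∈ reach(N|∅) ⇒ N ⊥̸ S | ∅.

No — N and S are d-connected given ∅.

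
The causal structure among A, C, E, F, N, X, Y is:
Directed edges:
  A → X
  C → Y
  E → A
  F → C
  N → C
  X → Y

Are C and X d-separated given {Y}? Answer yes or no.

Bayes-Ball from C | {Y} reaches {A,E,F,N,X}.
X ∈ reach(C|{Y}) ⇒ C ⊥̸ X | {Y}.

No — C and X are d-connected given {Y}.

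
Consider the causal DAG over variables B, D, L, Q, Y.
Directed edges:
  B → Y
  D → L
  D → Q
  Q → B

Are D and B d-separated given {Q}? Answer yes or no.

Yes — D ⊥ B | {Q}.

Bayes-Ball from D | {Q} reaches {L}.
B ∉ reach(D|{Q}) ⇒ D ⊥ B | {Q}.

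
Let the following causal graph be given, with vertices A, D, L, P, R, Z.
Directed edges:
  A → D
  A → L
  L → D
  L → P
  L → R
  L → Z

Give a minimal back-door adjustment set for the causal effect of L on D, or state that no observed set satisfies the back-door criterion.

L→D: minimal back-door set {A}.

desc(L)\{L}={D,P,R,Z}; candidates ⊆ {A}.
size 0: {}; under {} L still reaches {A,D} ∋ D.
{A}: L⊥D given {A} in G with L→· removed — back-door holds.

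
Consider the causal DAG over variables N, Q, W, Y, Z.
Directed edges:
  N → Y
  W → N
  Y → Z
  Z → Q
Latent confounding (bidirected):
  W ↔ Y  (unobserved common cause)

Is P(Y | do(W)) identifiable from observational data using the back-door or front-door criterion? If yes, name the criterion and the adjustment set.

desc(W)\{W}={N,Q,Y,Z}; candidates ⊆ {—}.
W↔Y: latent back-door arc(s) into W.
size 0: {}; under {} W still reaches {Q,Y,Z} ∋ Y.
W↔Y cannot be blocked by any observed set — no back-door set.
{N}: (i) intercepts every directed W→Y path; (ii) no back-door W→{N}; (iii) {W} blocks every back-door {N}→Y. Front-door holds.
P(Y|do(W)) = Σ_{N} P(N|W) Σ_{W'} P(Y|N,W')P(W').

P(Y|do(W)): frontdoor, adjust for {N}.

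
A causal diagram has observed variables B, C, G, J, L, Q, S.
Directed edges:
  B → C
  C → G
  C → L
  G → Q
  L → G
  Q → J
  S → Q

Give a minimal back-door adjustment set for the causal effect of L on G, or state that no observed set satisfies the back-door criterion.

desc(L)\{L}={G,J,Q}; candidates ⊆ {B,C,S}.
size 0: {}; under {} L still reaches {B,C,G,J,Q} ∋ G.
{C}: L⊥G given {C} in G with L→· removed — back-door holds.

L→G: minimal back-door set {C}.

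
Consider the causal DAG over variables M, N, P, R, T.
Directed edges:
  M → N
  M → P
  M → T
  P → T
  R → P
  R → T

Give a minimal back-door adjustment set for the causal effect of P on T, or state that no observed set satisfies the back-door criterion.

desc(P)\{P}={T}; candidates ⊆ {M,N,R}.
size 0: {}; under {} P still reaches {M,N,R,T} ∋ T.
size 1: {M}, {N}, {R}; under {M} P still reaches {R,T} ∋ T.
{M,R}: P⊥T given {M,R} in G with P→· removed — back-door holds.

P→T: minimal back-door set {M, R}.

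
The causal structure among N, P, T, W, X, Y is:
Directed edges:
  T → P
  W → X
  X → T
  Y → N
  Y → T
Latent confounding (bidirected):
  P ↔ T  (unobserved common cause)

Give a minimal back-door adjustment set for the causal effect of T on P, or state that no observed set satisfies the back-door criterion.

desc(T)\{T}={P}; candidates ⊆ {N,W,X,Y}.
T↔P: latent back-door arc(s) into T.
size 0: {}; under {} T still reaches {N,P,W,X,Y} ∋ P.
size 1: {N}, {W}, {X} …(+1); under {N} T still reaches {P,W,X,Y} ∋ P.
size 2: {N,W}, {N,X}, {N,Y} …(+3); under {N,W} T still reaches {P,X,Y} ∋ P.
T↔P cannot be blocked by any observed set — no back-door set.

T→P: no observed back-door set.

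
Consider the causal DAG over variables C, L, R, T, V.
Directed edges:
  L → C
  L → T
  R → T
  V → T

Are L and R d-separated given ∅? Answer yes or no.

Yes — L ⊥ R | ∅.

Bayes-Ball from L | ∅ reaches {C,T}.
R ∉ reach(L|∅) ⇒ L ⊥ R | ∅.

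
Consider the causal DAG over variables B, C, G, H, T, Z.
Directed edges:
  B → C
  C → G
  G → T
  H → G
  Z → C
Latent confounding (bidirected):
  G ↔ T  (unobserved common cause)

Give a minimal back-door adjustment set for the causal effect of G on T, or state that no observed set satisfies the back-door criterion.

G→T: no observed back-door set.

desc(G)\{G}={T}; candidates ⊆ {B,C,H,Z}.
G↔T: latent back-door arc(s) into G.
size 0: {}; under {} G still reaches {B,C,H,T,Z} ∋ T.
size 1: {B}, {C}, {H} …(+1); under {B} G still reaches {C,H,T,Z} ∋ T.
size 2: {B,C}, {B,H}, {B,Z} …(+3); under {B,C} G still reaches {H,T} ∋ T.
G↔T cannot be blocked by any observed set — no back-door set.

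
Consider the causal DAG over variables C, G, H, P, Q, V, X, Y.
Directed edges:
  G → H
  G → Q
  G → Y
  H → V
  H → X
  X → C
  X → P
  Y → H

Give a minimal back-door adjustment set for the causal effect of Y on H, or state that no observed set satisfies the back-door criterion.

Y→H: minimal back-door set {G}.

desc(Y)\{Y}={C,H,P,V,X}; candidates ⊆ {G,Q}.
size 0: {}; under {} Y still reaches {C,G,H,P,Q,V,X} ∋ H.
{G}: Y⊥H given {G} in G with Y→· removed — back-door holds.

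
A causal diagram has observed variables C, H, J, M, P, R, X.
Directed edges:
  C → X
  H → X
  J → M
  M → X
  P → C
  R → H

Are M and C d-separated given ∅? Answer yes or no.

Yes — M ⊥ C | ∅.

Bayes-Ball from M | ∅ reaches {J,X}.
C ∉ reach(M|∅) ⇒ M ⊥ C | ∅.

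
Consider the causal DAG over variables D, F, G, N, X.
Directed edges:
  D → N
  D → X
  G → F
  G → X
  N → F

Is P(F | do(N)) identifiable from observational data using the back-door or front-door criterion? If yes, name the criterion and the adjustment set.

desc(N)\{N}={F}; candidates ⊆ {D,G,X}.
∅: N⊥F given ∅ in G with N→· removed — back-door holds.
P(F|do(N)) = P(F|N) — no adjustment needed.

P(F|do(N)): backdoor, adjust for ∅.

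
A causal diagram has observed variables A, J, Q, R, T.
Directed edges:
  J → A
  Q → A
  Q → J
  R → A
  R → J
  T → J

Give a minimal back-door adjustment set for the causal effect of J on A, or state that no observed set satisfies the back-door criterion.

J→A: minimal back-door set {Q, R}.

desc(J)\{J}={A}; candidates ⊆ {Q,R,T}.
size 0: {}; under {} J still reaches {A,Q,R,T} ∋ A.
size 1: {Q}, {R}, {T}; under {Q} J still reaches {A,R,T} ∋ A.
{Q,R}: J⊥A given {Q,R} in G with J→· removed — back-door holds.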